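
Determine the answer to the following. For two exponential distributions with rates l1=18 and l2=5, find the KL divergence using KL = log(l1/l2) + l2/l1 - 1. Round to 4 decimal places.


KL divergence for exponential family:
KL = log(l1/l2) + l2/l1 - 1.
log(18/5) = 1.280934.
5/18 = 0.277778.
KL = 1.280934 + 0.277778 - 1 = 0.5587

0.5587


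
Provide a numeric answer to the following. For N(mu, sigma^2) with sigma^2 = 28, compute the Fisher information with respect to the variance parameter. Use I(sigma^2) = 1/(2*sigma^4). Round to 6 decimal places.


Fisher information for variance: I(sigma^2) = 1/(2*sigma^4).
sigma^2 = 28, so sigma^4 = 784.
I = 1/(2*784) = 1/1568 = 0.000638

0.000638


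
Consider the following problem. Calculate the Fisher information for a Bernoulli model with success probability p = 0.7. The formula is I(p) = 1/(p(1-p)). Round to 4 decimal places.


For Bernoulli(p), Fisher information is I(p) = 1/(p*(1-p)).
p = 0.7, 1-p = 0.3.
p*(1-p) = 0.21.
I(p) = 1/0.21 = 4.7619

4.7619


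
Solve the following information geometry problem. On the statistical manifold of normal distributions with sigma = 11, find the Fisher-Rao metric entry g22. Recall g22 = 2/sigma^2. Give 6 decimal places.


For the 2-parameter normal family, the Fisher metric has:
  g11 = 1/sigma^2, g22 = 2/sigma^2.
sigma = 11, sigma^2 = 121.
g22 = 0.016529

0.016529


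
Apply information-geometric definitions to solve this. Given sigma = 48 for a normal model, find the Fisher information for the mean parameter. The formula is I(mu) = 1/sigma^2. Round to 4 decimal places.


The Fisher information for the mean of a normal distribution is I(mu) = 1/sigma^2.
sigma = 48, so sigma^2 = 2304.
I(mu) = 1/2304 = 0.0004

0.0004


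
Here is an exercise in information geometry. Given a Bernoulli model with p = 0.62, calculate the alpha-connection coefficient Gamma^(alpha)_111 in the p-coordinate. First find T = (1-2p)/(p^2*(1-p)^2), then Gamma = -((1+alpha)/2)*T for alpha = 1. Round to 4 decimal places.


Skewness (Amari-Chentsov) tensor: T = (1-2p)/(p^2*(1-p)^2).
p = 0.62, 1-2p = -0.24, p^2 = 0.3844, (1-p)^2 = 0.1444.
T = -0.24/(0.3844 * 0.1444) = -4.323751.
In the p-coordinate, Gamma^(alpha) = Gamma^(0) - (alpha/2)*T with Gamma^(0) = (1/2)*g'(p) = -T/2,
so Gamma^(alpha) = -((1+alpha)/2)*T.
alpha = 1, -(1+alpha)/2 = -1.0.
Gamma = -1.0 * -4.323751 = 4.3238

4.3238


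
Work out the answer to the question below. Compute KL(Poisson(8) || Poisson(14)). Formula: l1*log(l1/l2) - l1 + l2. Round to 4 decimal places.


KL divergence for Poisson:
KL = l1*log(l1/l2) - l1 + l2.
l1 = 8, l2 = 14.
log(8/14) = -0.559616.
l1*log(l1/l2) = 8 * -0.559616 = -4.476926.
KL = -4.476926 - 8 + 14 = 1.5231

1.5231


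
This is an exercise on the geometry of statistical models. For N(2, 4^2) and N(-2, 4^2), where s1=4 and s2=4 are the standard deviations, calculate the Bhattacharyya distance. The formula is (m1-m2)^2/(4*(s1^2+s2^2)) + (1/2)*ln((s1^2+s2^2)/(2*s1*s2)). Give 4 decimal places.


Bhattacharyya distance between two Gaussians:
DB = (m1-m2)^2/(4*(s1^2+s2^2)) + (1/2)*ln((s1^2+s2^2)/(2*s1*s2)).
(m1-m2)^2 = (4)^2 = 16.
s1^2+s2^2 = 16 + 16 = 32.
term1 = 16/128 = 0.125.
term2 = 0.5*ln(32/32.0) = 0.0.
DB = 0.125 + 0.0 = 0.1250

0.1250


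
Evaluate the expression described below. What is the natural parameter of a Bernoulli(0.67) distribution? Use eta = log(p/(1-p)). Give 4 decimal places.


Natural parameter for Bernoulli: eta = log(p/(1-p)).
p = 0.67, 1-p = 0.33.
p/(1-p) = 2.030303.
eta = log(2.030303) = 0.7082

0.7082


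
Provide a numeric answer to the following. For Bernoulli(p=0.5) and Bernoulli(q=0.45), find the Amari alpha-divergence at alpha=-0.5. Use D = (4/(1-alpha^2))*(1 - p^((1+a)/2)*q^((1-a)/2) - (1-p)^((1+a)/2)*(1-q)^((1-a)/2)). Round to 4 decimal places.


Amari alpha-divergence:
D = (4/(1-alpha^2))*(1 - p^((1+a)/2)*q^((1-a)/2) - (1-p)^((1+a)/2)*(1-q)^((1-a)/2)).
alpha = -0.5, p = 0.5, q = 0.45.
e1 = (1+alpha)/2 = 0.25, e2 = (1-alpha)/2 = 0.75.
t1 = p^e1 * q^e2 = 0.5^0.25 * 0.45^0.75 = 0.462011.
t2 = (1-p)^e1 * (1-q)^e2 = 0.5^0.25 * 0.55^0.75 = 0.53705.
4/(1-alpha^2) = 5.333333.
D = 5.333333*(1 - 0.462011 - 0.53705) = 0.0050

0.0050


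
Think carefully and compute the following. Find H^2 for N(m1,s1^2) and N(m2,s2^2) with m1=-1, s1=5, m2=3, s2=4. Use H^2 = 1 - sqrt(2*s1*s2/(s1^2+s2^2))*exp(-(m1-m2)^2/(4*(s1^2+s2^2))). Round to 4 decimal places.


Squared Hellinger distance for Gaussians:
H^2 = 1 - sqrt(2*s1*s2/(s1^2+s2^2)) * exp(-(m1-m2)^2/(4*(s1^2+s2^2))).
s1^2 = 25, s2^2 = 16, s1^2+s2^2 = 41.
sqrt(2*5*4/(41)) = 0.98773.
(m1-m2)^2 = (-4)^2 = 16.
exp(-16/(4*41)) = exp(-0.097561) = 0.907047.
H^2 = 1 - 0.98773*0.907047 = 0.1041

0.1041


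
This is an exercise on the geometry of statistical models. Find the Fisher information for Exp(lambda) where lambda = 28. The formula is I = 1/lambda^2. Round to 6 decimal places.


Fisher information for exponential: I(lambda) = 1/lambda^2.
lambda = 28, lambda^2 = 784.
I = 1/784 = 0.001276

0.001276


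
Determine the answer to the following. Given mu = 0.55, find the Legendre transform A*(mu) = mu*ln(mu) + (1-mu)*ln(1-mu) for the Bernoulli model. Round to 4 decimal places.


Legendre transform for Bernoulli:
A*(mu) = mu*log(mu) + (1-mu)*log(1-mu).
mu = 0.55, 1-mu = 0.45.
mu*log(mu) = 0.55*log(0.55) = -0.32881.
(1-mu)*log(1-mu) = 0.45*log(0.45) = -0.359328.
A* = -0.32881 + -0.359328 = -0.6881

-0.6881


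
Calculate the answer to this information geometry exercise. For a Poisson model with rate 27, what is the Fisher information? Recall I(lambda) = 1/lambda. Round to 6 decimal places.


Fisher information for Poisson: I(lambda) = 1/lambda.
lambda = 27.
I(lambda) = 1/27 = 0.037037

0.037037


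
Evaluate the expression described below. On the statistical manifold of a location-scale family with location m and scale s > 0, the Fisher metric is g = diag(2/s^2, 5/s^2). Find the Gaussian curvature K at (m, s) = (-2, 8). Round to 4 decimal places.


The metric has the form g = (A dm^2 + B ds^2)/s^2 with A = 2, B = 5.
Substitute u = sqrt(A/B)*m: g = B*(du^2 + ds^2)/s^2, i.e. B times the
Poincare upper half-plane metric, which has constant Gaussian curvature -1.
Scaling a 2D metric by a constant c divides the Gaussian curvature by c,
so K = -1/B = -1/(5) = -0.2000 everywhere (the point (m, s) = (-2, 8) is irrelevant:
the curvature is constant).
The requested Gaussian curvature is K = -0.2000.

-0.2000


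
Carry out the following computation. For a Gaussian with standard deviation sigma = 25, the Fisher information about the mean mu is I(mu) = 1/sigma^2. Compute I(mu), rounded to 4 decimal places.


The Fisher information for the mean of a normal distribution is I(mu) = 1/sigma^2.
sigma = 25, so sigma^2 = 625.
I(mu) = 1/625 = 0.0016

0.0016


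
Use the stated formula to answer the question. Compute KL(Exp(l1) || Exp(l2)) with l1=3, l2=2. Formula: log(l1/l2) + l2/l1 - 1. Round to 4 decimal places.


KL divergence for exponential family:
KL = log(l1/l2) + l2/l1 - 1.
log(3/2) = 0.405465.
2/3 = 0.666667.
KL = 0.405465 + 0.666667 - 1 = 0.0721

0.0721


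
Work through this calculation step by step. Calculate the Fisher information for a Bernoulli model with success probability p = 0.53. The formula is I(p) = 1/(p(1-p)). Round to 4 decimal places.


For Bernoulli(p), Fisher information is I(p) = 1/(p*(1-p)).
p = 0.53, 1-p = 0.47.
p*(1-p) = 0.2491.
I(p) = 1/0.2491 = 4.0145

4.0145


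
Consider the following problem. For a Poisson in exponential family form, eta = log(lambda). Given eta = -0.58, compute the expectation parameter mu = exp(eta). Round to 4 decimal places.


Expectation parameter for Poisson exponential family:
mu = exp(eta).
eta = -0.58.
mu = exp(-0.58) = 0.5599

0.5599


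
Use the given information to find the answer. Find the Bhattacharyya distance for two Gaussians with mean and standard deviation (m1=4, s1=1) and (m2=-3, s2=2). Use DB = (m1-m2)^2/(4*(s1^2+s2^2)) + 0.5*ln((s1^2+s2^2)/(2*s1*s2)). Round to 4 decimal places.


Bhattacharyya distance between two Gaussians:
DB = (m1-m2)^2/(4*(s1^2+s2^2)) + (1/2)*ln((s1^2+s2^2)/(2*s1*s2)).
(m1-m2)^2 = (7)^2 = 49.
s1^2+s2^2 = 1 + 4 = 5.
term1 = 49/20 = 2.45.
term2 = 0.5*ln(5/4.0) = 0.111572.
DB = 2.45 + 0.111572 = 2.5616

2.5616


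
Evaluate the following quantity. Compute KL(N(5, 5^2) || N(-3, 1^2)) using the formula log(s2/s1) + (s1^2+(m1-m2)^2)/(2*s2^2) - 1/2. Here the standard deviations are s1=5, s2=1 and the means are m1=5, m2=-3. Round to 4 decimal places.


KL divergence between normal distributions:
KL = log(s2/s1) + (s1^2 + (m1-m2)^2)/(2*s2^2) - 1/2.
log(1/5) = -1.609438.
(5^2 + (5--3)^2)/(2*1^2) = (25 + 64)/2 = 44.5.
KL = -1.609438 + 44.5 - 0.5 = 42.3906

42.3906


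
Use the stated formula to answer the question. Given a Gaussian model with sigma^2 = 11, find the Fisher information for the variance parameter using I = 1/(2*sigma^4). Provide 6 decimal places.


Fisher information for variance: I(sigma^2) = 1/(2*sigma^4).
sigma^2 = 11, so sigma^4 = 121.
I = 1/(2*121) = 1/242 = 0.004132

0.004132


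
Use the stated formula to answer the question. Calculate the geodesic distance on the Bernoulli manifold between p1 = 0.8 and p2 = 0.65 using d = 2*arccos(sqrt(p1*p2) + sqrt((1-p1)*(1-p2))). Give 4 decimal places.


Geodesic distance on Bernoulli manifold:
d(p1,p2) = 2*arccos(sqrt(p1*p2) + sqrt((1-p1)*(1-p2))).
sqrt(p1*p2) = sqrt(0.8*0.65) = 0.72111.
sqrt((1-p1)*(1-p2)) = sqrt(0.2*0.35) = 0.264575.
arg = 0.72111 + 0.264575 = 0.985685.
d = 2*arccos(0.985685) = 0.3388

0.3388


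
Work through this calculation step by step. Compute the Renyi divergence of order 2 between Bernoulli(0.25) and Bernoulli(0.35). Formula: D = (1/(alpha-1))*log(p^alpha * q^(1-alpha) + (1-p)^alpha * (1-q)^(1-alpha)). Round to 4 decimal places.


Renyi divergence of order alpha between Bernoulli distributions:
D = (1/(alpha-1))*log(p^alpha * q^(1-alpha) + (1-p)^alpha * (1-q)^(1-alpha)).
alpha = 2, p = 0.25, q = 0.35.
p^alpha * q^(1-alpha) = 0.25^2 * 0.35^-1 = 0.178571.
(1-p)^alpha * (1-q)^(1-alpha) = 0.75^2 * 0.65^-1 = 0.865385.
sum = 0.178571 + 0.865385 = 1.043956.
D = (1/1)*log(1.043956) = 0.0430

0.0430


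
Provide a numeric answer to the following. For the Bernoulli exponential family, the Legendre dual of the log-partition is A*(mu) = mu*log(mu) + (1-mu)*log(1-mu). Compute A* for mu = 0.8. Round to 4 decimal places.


Legendre transform for Bernoulli:
A*(mu) = mu*log(mu) + (1-mu)*log(1-mu).
mu = 0.8, 1-mu = 0.2.
mu*log(mu) = 0.8*log(0.8) = -0.178515.
(1-mu)*log(1-mu) = 0.2*log(0.2) = -0.321888.
A* = -0.178515 + -0.321888 = -0.5004

-0.5004


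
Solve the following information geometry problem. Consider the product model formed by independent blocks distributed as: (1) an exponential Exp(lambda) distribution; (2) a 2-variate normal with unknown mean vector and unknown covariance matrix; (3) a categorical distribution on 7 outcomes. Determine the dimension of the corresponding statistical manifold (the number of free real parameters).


The dimension of a statistical manifold equals the number of free
(independent) real parameters of the model. For a product of independent
blocks the parameter counts add.
- exponential (lambda): 1.
- 2-variate normal: 2 (mean) + 2*3/2 = 3 (symmetric covariance) = 5.
- categorical on 7 outcomes (probabilities sum to 1): 7-1 = 6.
Total = 1 + 5 + 6 = 12.
Dimension = 12

12


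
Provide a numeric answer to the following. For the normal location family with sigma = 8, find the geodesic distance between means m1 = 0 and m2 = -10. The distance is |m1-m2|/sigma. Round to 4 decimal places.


On the fixed-variance normal subfamily, geodesic distance = |m1-m2|/sigma.
|0 - -10| = 10.
sigma = 8.
d = 10/8 = 1.2500

1.2500


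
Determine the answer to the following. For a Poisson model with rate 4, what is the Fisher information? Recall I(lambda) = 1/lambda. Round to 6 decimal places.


Fisher information for Poisson: I(lambda) = 1/lambda.
lambda = 4.
I(lambda) = 1/4 = 0.250000

0.250000


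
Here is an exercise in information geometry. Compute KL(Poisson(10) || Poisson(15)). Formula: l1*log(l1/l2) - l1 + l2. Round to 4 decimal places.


KL divergence for Poisson:
KL = l1*log(l1/l2) - l1 + l2.
l1 = 10, l2 = 15.
log(10/15) = -0.405465.
l1*log(l1/l2) = 10 * -0.405465 = -4.054651.
KL = -4.054651 - 10 + 15 = 0.9453

0.9453


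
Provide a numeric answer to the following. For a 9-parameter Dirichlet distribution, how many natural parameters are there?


Exponential family dimension calculation:
Dirichlet with 9 components has 9 natural parameters.

9


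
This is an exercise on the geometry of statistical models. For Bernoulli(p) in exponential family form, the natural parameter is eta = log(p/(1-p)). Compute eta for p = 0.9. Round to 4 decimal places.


Natural parameter for Bernoulli: eta = log(p/(1-p)).
p = 0.9, 1-p = 0.1.
p/(1-p) = 9.0.
eta = log(9.0) = 2.1972

2.1972


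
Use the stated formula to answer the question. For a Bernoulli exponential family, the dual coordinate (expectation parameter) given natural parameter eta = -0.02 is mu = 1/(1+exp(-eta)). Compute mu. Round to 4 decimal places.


Dual coordinate (expectation parameter) for Bernoulli:
mu = 1/(1+exp(-eta)).
eta = -0.02.
exp(-eta) = exp(0.02) = 1.020201.
mu = 1/(1+1.020201) = 0.4950

0.4950


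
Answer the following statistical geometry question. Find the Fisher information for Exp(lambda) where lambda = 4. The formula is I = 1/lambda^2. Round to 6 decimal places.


Fisher information for exponential: I(lambda) = 1/lambda^2.
lambda = 4, lambda^2 = 16.
I = 1/16 = 0.062500

0.062500


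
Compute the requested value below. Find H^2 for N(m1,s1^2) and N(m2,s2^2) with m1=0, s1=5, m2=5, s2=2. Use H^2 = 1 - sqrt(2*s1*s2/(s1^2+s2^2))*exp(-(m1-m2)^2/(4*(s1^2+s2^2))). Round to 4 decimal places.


Squared Hellinger distance for Gaussians:
H^2 = 1 - sqrt(2*s1*s2/(s1^2+s2^2)) * exp(-(m1-m2)^2/(4*(s1^2+s2^2))).
s1^2 = 25, s2^2 = 4, s1^2+s2^2 = 29.
sqrt(2*5*2/(29)) = 0.830455.
(m1-m2)^2 = (-5)^2 = 25.
exp(-25/(4*29)) = exp(-0.215517) = 0.806124.
H^2 = 1 - 0.830455*0.806124 = 0.3306

0.3306


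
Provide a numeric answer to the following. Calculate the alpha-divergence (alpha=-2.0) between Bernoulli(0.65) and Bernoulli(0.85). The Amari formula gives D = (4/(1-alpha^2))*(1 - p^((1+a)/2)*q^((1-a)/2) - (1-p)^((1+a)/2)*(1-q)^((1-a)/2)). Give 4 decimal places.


Amari alpha-divergence:
D = (4/(1-alpha^2))*(1 - p^((1+a)/2)*q^((1-a)/2) - (1-p)^((1+a)/2)*(1-q)^((1-a)/2)).
alpha = -2.0, p = 0.65, q = 0.85.
e1 = (1+alpha)/2 = -0.5, e2 = (1-alpha)/2 = 1.5.
t1 = p^e1 * q^e2 = 0.65^-0.5 * 0.85^1.5 = 0.972012.
t2 = (1-p)^e1 * (1-q)^e2 = 0.35^-0.5 * 0.15^1.5 = 0.098198.
4/(1-alpha^2) = -1.333333.
D = -1.333333*(1 - 0.972012 - 0.098198) = 0.0936

0.0936


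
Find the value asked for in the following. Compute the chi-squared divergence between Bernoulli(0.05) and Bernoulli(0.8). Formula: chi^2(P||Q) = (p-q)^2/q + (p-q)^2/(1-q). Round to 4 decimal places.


Chi-squared divergence between Bernoulli distributions:
chi^2 = (p-q)^2/q + (p-q)^2/(1-q).
p = 0.05, q = 0.8, p-q = -0.75.
(p-q)^2 = 0.5625.
term1 = 0.5625/0.8 = 0.703125.
term2 = 0.5625/0.2 = 2.8125.
chi^2 = 0.703125 + 2.8125 = 3.5156

3.5156


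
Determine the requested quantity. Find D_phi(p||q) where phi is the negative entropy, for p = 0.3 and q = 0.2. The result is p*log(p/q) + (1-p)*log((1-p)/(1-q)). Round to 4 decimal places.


Bregman divergence with negative entropy generator:
D = p*log(p/q) + (1-p)*log((1-p)/(1-q)).
p = 0.3, q = 0.2.
p*log(p/q) = 0.3*log(0.3/0.2) = 0.12164.
(1-p)*log((1-p)/(1-q)) = 0.7*log(0.7/0.8) = -0.093472.
D = 0.12164 + -0.093472 = 0.0282

0.0282


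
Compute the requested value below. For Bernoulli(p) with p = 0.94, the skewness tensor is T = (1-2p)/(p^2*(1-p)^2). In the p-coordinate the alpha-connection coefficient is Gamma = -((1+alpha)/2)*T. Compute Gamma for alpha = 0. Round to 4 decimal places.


Skewness (Amari-Chentsov) tensor: T = (1-2p)/(p^2*(1-p)^2).
p = 0.94, 1-2p = -0.88, p^2 = 0.8836, (1-p)^2 = 0.0036.
T = -0.88/(0.8836 * 0.0036) = -276.646044.
In the p-coordinate, Gamma^(alpha) = Gamma^(0) - (alpha/2)*T with Gamma^(0) = (1/2)*g'(p) = -T/2,
so Gamma^(alpha) = -((1+alpha)/2)*T.
alpha = 0, -(1+alpha)/2 = -0.5.
Gamma = -0.5 * -276.646044 = 138.3230

138.3230


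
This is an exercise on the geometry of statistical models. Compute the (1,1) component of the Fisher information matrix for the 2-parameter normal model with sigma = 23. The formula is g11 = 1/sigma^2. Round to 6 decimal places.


For the 2-parameter normal family, the Fisher metric has:
  g11 = 1/sigma^2, g22 = 2/sigma^2.
sigma = 23, sigma^2 = 529.
g11 = 0.001890

0.001890


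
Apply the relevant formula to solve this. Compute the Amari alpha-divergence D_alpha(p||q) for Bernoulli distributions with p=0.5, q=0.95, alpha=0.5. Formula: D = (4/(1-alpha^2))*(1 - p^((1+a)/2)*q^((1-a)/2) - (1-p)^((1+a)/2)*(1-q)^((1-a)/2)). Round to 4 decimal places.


Amari alpha-divergence:
D = (4/(1-alpha^2))*(1 - p^((1+a)/2)*q^((1-a)/2) - (1-p)^((1+a)/2)*(1-q)^((1-a)/2)).
alpha = 0.5, p = 0.5, q = 0.95.
e1 = (1+alpha)/2 = 0.75, e2 = (1-alpha)/2 = 0.25.
t1 = p^e1 * q^e2 = 0.5^0.75 * 0.95^0.25 = 0.587027.
t2 = (1-p)^e1 * (1-q)^e2 = 0.5^0.75 * 0.05^0.25 = 0.281171.
4/(1-alpha^2) = 5.333333.
D = 5.333333*(1 - 0.587027 - 0.281171) = 0.7029

0.7029


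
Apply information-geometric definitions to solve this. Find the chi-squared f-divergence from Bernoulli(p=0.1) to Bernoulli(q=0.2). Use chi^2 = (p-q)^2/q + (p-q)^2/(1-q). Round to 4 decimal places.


Chi-squared divergence between Bernoulli distributions:
chi^2 = (p-q)^2/q + (p-q)^2/(1-q).
p = 0.1, q = 0.2, p-q = -0.1.
(p-q)^2 = 0.01.
term1 = 0.01/0.2 = 0.05.
term2 = 0.01/0.8 = 0.0125.
chi^2 = 0.05 + 0.0125 = 0.0625

0.0625


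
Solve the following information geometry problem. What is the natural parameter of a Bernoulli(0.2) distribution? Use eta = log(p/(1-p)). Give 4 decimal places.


Natural parameter for Bernoulli: eta = log(p/(1-p)).
p = 0.2, 1-p = 0.8.
p/(1-p) = 0.25.
eta = log(0.25) = -1.3863

-1.3863


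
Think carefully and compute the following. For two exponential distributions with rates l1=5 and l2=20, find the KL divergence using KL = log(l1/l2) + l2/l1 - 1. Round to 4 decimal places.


KL divergence for exponential family:
KL = log(l1/l2) + l2/l1 - 1.
log(5/20) = -1.386294.
20/5 = 4.0.
KL = -1.386294 + 4.0 - 1 = 1.6137

1.6137


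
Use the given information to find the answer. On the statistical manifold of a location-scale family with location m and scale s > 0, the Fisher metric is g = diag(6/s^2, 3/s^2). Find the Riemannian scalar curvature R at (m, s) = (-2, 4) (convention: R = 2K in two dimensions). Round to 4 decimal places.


The metric has the form g = (A dm^2 + B ds^2)/s^2 with A = 6, B = 3.
Substitute u = sqrt(A/B)*m: g = B*(du^2 + ds^2)/s^2, i.e. B times the
Poincare upper half-plane metric, which has constant Gaussian curvature -1.
Scaling a 2D metric by a constant c divides the Gaussian curvature by c,
so K = -1/B = -1/(3) = -0.3333 everywhere (the point (m, s) = (-2, 4) is irrelevant:
the curvature is constant).
Scalar curvature in dimension 2: R = 2K = -2/(3) = -0.6667.

-0.6667


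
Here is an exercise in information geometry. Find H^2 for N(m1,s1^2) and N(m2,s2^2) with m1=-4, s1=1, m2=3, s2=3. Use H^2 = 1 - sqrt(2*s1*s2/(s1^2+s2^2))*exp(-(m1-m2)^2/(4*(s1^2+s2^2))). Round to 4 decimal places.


Squared Hellinger distance for Gaussians:
H^2 = 1 - sqrt(2*s1*s2/(s1^2+s2^2)) * exp(-(m1-m2)^2/(4*(s1^2+s2^2))).
s1^2 = 1, s2^2 = 9, s1^2+s2^2 = 10.
sqrt(2*1*3/(10)) = 0.774597.
(m1-m2)^2 = (-7)^2 = 49.
exp(-49/(4*10)) = exp(-1.225) = 0.293758.
H^2 = 1 - 0.774597*0.293758 = 0.7725

0.7725


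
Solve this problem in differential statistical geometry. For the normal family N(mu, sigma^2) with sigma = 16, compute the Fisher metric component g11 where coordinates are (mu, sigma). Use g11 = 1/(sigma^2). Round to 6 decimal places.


For the 2-parameter normal family, the Fisher metric has:
  g11 = 1/sigma^2, g22 = 2/sigma^2.
sigma = 16, sigma^2 = 256.
g11 = 0.003906

0.003906


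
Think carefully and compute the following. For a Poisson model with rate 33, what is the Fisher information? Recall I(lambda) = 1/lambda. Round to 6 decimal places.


Fisher information for Poisson: I(lambda) = 1/lambda.
lambda = 33.
I(lambda) = 1/33 = 0.030303

0.030303


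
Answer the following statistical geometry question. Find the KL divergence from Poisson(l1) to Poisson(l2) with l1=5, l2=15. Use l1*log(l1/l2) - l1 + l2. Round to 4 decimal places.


KL divergence for Poisson:
KL = l1*log(l1/l2) - l1 + l2.
l1 = 5, l2 = 15.
log(5/15) = -1.098612.
l1*log(l1/l2) = 5 * -1.098612 = -5.493061.
KL = -5.493061 - 5 + 15 = 4.5069

4.5069


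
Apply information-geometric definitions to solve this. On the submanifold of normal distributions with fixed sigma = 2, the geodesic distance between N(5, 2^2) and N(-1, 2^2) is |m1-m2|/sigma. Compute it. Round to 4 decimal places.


On the fixed-variance normal subfamily, geodesic distance = |m1-m2|/sigma.
|5 - -1| = 6.
sigma = 2.
d = 6/2 = 3.0000

3.0000


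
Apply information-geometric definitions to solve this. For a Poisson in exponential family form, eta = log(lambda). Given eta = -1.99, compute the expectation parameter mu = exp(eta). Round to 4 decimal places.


Expectation parameter for Poisson exponential family:
mu = exp(eta).
eta = -1.99.
mu = exp(-1.99) = 0.1367

0.1367


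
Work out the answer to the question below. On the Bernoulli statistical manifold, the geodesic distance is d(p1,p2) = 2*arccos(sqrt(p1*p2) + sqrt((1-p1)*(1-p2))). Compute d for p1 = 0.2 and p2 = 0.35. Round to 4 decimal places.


Geodesic distance on Bernoulli manifold:
d(p1,p2) = 2*arccos(sqrt(p1*p2) + sqrt((1-p1)*(1-p2))).
sqrt(p1*p2) = sqrt(0.2*0.35) = 0.264575.
sqrt((1-p1)*(1-p2)) = sqrt(0.8*0.65) = 0.72111.
arg = 0.264575 + 0.72111 = 0.985685.
d = 2*arccos(0.985685) = 0.3388

0.3388


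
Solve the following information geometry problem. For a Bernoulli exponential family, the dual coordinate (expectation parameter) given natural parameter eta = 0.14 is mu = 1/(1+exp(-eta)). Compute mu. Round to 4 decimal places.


Dual coordinate (expectation parameter) for Bernoulli:
mu = 1/(1+exp(-eta)).
eta = 0.14.
exp(-eta) = exp(-0.14) = 0.869358.
mu = 1/(1+0.869358) = 0.5349

0.5349


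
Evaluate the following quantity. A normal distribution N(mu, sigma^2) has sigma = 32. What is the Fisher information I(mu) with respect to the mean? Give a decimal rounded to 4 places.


The Fisher information for the mean of a normal distribution is I(mu) = 1/sigma^2.
sigma = 32, so sigma^2 = 1024.
I(mu) = 1/1024 = 0.0010

0.0010


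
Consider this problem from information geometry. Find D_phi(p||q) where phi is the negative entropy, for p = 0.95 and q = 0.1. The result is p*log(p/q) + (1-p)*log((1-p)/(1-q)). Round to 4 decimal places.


Bregman divergence with negative entropy generator:
D = p*log(p/q) + (1-p)*log((1-p)/(1-q)).
p = 0.95, q = 0.1.
p*log(p/q) = 0.95*log(0.95/0.1) = 2.138727.
(1-p)*log((1-p)/(1-q)) = 0.05*log(0.05/0.9) = -0.144519.
D = 2.138727 + -0.144519 = 1.9942

1.9942


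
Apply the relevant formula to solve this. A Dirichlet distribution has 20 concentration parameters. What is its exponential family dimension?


Exponential family dimension calculation:
Dirichlet with 20 components has 20 natural parameters.

20


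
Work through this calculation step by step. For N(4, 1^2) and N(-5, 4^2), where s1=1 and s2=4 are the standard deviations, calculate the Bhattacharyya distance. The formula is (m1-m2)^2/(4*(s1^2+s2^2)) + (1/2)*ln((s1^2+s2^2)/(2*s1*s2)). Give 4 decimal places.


Bhattacharyya distance between two Gaussians:
DB = (m1-m2)^2/(4*(s1^2+s2^2)) + (1/2)*ln((s1^2+s2^2)/(2*s1*s2)).
(m1-m2)^2 = (9)^2 = 81.
s1^2+s2^2 = 1 + 16 = 17.
term1 = 81/68 = 1.191176.
term2 = 0.5*ln(17/8.0) = 0.376886.
DB = 1.191176 + 0.376886 = 1.5681

1.5681


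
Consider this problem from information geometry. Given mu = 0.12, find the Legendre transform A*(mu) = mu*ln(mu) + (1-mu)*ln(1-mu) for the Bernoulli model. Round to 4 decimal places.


Legendre transform for Bernoulli:
A*(mu) = mu*log(mu) + (1-mu)*log(1-mu).
mu = 0.12, 1-mu = 0.88.
mu*log(mu) = 0.12*log(0.12) = -0.254432.
(1-mu)*log(1-mu) = 0.88*log(0.88) = -0.112493.
A* = -0.254432 + -0.112493 = -0.3669

-0.3669


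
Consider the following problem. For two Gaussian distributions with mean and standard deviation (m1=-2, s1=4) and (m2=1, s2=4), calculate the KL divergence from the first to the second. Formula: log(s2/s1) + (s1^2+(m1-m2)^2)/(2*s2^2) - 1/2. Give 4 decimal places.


KL divergence between normal distributions:
KL = log(s2/s1) + (s1^2 + (m1-m2)^2)/(2*s2^2) - 1/2.
log(4/4) = 0.0.
(4^2 + (-2-1)^2)/(2*4^2) = (16 + 9)/32 = 0.78125.
KL = 0.0 + 0.78125 - 0.5 = 0.2813

0.2813


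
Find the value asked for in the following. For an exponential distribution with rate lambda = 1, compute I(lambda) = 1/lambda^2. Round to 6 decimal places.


Fisher information for exponential: I(lambda) = 1/lambda^2.
lambda = 1, lambda^2 = 1.
I = 1/1 = 1.000000

1.000000


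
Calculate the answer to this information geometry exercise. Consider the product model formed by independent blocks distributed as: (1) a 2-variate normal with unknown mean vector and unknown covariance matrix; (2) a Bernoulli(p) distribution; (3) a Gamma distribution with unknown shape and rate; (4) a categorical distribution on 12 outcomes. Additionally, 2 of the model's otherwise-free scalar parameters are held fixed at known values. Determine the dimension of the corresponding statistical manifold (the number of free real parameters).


The dimension of a statistical manifold equals the number of free
(independent) real parameters of the model. For a product of independent
blocks the parameter counts add.
- 2-variate normal: 2 (mean) + 2*3/2 = 3 (symmetric covariance) = 5.
- Bernoulli (p): 1.
- Gamma (shape, rate): 2.
- categorical on 12 outcomes (probabilities sum to 1): 12-1 = 11.
Total = 5 + 1 + 2 + 11 = 19.
2 parameter(s) fixed at known values: 19 - 2 = 17.
Dimension = 17

17


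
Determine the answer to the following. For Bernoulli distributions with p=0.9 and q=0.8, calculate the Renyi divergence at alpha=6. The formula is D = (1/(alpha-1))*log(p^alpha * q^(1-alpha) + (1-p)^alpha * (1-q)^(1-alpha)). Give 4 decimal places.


Renyi divergence of order alpha between Bernoulli distributions:
D = (1/(alpha-1))*log(p^alpha * q^(1-alpha) + (1-p)^alpha * (1-q)^(1-alpha)).
alpha = 6, p = 0.9, q = 0.8.
p^alpha * q^(1-alpha) = 0.9^6 * 0.8^-5 = 1.621829.
(1-p)^alpha * (1-q)^(1-alpha) = 0.1^6 * 0.2^-5 = 0.003125.
sum = 1.621829 + 0.003125 = 1.624954.
D = (1/5)*log(1.624954) = 0.0971

0.0971


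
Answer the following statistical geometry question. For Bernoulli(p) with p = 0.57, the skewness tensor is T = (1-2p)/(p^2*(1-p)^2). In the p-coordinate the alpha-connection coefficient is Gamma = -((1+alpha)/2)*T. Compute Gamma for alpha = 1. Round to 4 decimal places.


Skewness (Amari-Chentsov) tensor: T = (1-2p)/(p^2*(1-p)^2).
p = 0.57, 1-2p = -0.14, p^2 = 0.3249, (1-p)^2 = 0.1849.
T = -0.14/(0.3249 * 0.1849) = -2.330459.
In the p-coordinate, Gamma^(alpha) = Gamma^(0) - (alpha/2)*T with Gamma^(0) = (1/2)*g'(p) = -T/2,
so Gamma^(alpha) = -((1+alpha)/2)*T.
alpha = 1, -(1+alpha)/2 = -1.0.
Gamma = -1.0 * -2.330459 = 2.3305

2.3305


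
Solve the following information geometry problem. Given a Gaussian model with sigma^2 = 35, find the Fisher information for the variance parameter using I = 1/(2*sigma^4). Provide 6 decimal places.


Fisher information for variance: I(sigma^2) = 1/(2*sigma^4).
sigma^2 = 35, so sigma^4 = 1225.
I = 1/(2*1225) = 1/2450 = 0.000408

0.000408


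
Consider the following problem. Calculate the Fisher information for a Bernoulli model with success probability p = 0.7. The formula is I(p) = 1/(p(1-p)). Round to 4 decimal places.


For Bernoulli(p), Fisher information is I(p) = 1/(p*(1-p)).
p = 0.7, 1-p = 0.3.
p*(1-p) = 0.21.
I(p) = 1/0.21 = 4.7619

4.7619


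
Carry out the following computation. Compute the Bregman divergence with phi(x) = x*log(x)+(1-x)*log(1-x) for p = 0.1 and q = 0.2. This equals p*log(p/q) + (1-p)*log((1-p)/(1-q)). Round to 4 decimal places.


Bregman divergence with negative entropy generator:
D = p*log(p/q) + (1-p)*log((1-p)/(1-q)).
p = 0.1, q = 0.2.
p*log(p/q) = 0.1*log(0.1/0.2) = -0.069315.
(1-p)*log((1-p)/(1-q)) = 0.9*log(0.9/0.8) = 0.106005.
D = -0.069315 + 0.106005 = 0.0367

0.0367


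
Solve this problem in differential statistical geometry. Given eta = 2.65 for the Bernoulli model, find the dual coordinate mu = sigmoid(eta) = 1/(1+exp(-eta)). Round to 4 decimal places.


Dual coordinate (expectation parameter) for Bernoulli:
mu = 1/(1+exp(-eta)).
eta = 2.65.
exp(-eta) = exp(-2.65) = 0.070651.
mu = 1/(1+0.070651) = 0.9340

0.9340


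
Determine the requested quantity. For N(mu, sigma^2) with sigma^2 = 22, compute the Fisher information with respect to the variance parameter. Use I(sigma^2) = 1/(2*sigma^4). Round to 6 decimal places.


Fisher information for variance: I(sigma^2) = 1/(2*sigma^4).
sigma^2 = 22, so sigma^4 = 484.
I = 1/(2*484) = 1/968 = 0.001033

0.001033


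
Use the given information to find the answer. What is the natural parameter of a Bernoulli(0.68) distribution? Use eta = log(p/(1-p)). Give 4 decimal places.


Natural parameter for Bernoulli: eta = log(p/(1-p)).
p = 0.68, 1-p = 0.32.
p/(1-p) = 2.125.
eta = log(2.125) = 0.7538

0.7538


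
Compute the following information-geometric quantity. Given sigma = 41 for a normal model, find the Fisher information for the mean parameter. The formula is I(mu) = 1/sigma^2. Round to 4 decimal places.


The Fisher information for the mean of a normal distribution is I(mu) = 1/sigma^2.
sigma = 41, so sigma^2 = 1681.
I(mu) = 1/1681 = 0.0006

0.0006


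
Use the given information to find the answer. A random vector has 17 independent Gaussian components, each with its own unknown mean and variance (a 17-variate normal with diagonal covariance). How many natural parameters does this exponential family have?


Exponential family dimension calculation:
Each univariate normal has two natural parameters (mu/sigma^2 and -1/(2 sigma^2)).
With 17 independent components, dim = 2 * 17 = 34.

34


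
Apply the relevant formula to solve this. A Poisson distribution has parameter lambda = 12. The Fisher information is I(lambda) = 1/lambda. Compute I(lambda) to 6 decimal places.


Fisher information for Poisson: I(lambda) = 1/lambda.
lambda = 12.
I(lambda) = 1/12 = 0.083333

0.083333


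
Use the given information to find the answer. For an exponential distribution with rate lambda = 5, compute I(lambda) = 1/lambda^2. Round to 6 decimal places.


Fisher information for exponential: I(lambda) = 1/lambda^2.
lambda = 5, lambda^2 = 25.
I = 1/25 = 0.040000

0.040000


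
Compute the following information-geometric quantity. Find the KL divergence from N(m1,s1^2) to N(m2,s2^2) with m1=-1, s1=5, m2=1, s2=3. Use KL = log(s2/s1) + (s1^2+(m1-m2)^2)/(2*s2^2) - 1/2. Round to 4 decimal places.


KL divergence between normal distributions:
KL = log(s2/s1) + (s1^2 + (m1-m2)^2)/(2*s2^2) - 1/2.
log(3/5) = -0.510826.
(5^2 + (-1-1)^2)/(2*3^2) = (25 + 4)/18 = 1.611111.
KL = -0.510826 + 1.611111 - 0.5 = 0.6003

0.6003


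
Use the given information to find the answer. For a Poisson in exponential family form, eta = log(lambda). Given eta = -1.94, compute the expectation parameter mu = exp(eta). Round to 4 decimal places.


Expectation parameter for Poisson exponential family:
mu = exp(eta).
eta = -1.94.
mu = exp(-1.94) = 0.1437

0.1437


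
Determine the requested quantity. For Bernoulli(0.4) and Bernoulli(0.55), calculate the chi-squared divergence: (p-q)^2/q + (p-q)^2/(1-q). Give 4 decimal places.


Chi-squared divergence between Bernoulli distributions:
chi^2 = (p-q)^2/q + (p-q)^2/(1-q).
p = 0.4, q = 0.55, p-q = -0.15.
(p-q)^2 = 0.0225.
term1 = 0.0225/0.55 = 0.040909.
term2 = 0.0225/0.45 = 0.05.
chi^2 = 0.040909 + 0.05 = 0.0909

0.0909


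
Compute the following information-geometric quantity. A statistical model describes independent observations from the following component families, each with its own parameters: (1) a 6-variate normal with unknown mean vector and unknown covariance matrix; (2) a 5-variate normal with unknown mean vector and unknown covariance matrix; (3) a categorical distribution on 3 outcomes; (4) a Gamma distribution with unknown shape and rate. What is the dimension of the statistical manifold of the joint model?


The dimension of a statistical manifold equals the number of free
(independent) real parameters of the model. For a product of independent
blocks the parameter counts add.
- 6-variate normal: 6 (mean) + 6*7/2 = 21 (symmetric covariance) = 27.
- 5-variate normal: 5 (mean) + 5*6/2 = 15 (symmetric covariance) = 20.
- categorical on 3 outcomes (probabilities sum to 1): 3-1 = 2.
- Gamma (shape, rate): 2.
Total = 27 + 20 + 2 + 2 = 51.
Dimension = 51

51


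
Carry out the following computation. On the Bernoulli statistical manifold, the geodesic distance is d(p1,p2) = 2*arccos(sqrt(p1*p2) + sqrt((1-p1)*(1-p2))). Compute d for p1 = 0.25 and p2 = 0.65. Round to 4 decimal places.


Geodesic distance on Bernoulli manifold:
d(p1,p2) = 2*arccos(sqrt(p1*p2) + sqrt((1-p1)*(1-p2))).
sqrt(p1*p2) = sqrt(0.25*0.65) = 0.403113.
sqrt((1-p1)*(1-p2)) = sqrt(0.75*0.35) = 0.512348.
arg = 0.403113 + 0.512348 = 0.91546.
d = 2*arccos(0.91546) = 0.8283

0.8283


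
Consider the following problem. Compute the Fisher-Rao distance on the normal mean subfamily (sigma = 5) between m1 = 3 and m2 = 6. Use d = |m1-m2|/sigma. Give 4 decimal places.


On the fixed-variance normal subfamily, geodesic distance = |m1-m2|/sigma.
|3 - 6| = 3.
sigma = 5.
d = 3/5 = 0.6000

0.6000


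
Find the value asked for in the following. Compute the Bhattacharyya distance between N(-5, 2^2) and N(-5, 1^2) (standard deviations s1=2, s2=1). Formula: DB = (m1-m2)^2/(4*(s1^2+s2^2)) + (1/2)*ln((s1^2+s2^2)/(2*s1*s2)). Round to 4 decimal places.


Bhattacharyya distance between two Gaussians:
DB = (m1-m2)^2/(4*(s1^2+s2^2)) + (1/2)*ln((s1^2+s2^2)/(2*s1*s2)).
(m1-m2)^2 = (0)^2 = 0.
s1^2+s2^2 = 4 + 1 = 5.
term1 = 0/20 = 0.0.
term2 = 0.5*ln(5/4.0) = 0.111572.
DB = 0.0 + 0.111572 = 0.1116

0.1116


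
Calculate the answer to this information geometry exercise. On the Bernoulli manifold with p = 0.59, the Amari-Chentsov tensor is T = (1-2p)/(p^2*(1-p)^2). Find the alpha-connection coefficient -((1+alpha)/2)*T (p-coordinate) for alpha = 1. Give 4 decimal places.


Skewness (Amari-Chentsov) tensor: T = (1-2p)/(p^2*(1-p)^2).
p = 0.59, 1-2p = -0.18, p^2 = 0.3481, (1-p)^2 = 0.1681.
T = -0.18/(0.3481 * 0.1681) = -3.076102.
In the p-coordinate, Gamma^(alpha) = Gamma^(0) - (alpha/2)*T with Gamma^(0) = (1/2)*g'(p) = -T/2,
so Gamma^(alpha) = -((1+alpha)/2)*T.
alpha = 1, -(1+alpha)/2 = -1.0.
Gamma = -1.0 * -3.076102 = 3.0761

3.0761


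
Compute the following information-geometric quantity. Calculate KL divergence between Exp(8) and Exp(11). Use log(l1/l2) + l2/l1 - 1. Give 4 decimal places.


KL divergence for exponential family:
KL = log(l1/l2) + l2/l1 - 1.
log(8/11) = -0.318454.
11/8 = 1.375.
KL = -0.318454 + 1.375 - 1 = 0.0565

0.0565


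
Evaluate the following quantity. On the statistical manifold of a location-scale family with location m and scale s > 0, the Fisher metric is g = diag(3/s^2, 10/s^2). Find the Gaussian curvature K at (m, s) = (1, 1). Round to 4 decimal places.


The metric has the form g = (A dm^2 + B ds^2)/s^2 with A = 3, B = 10.
Substitute u = sqrt(A/B)*m: g = B*(du^2 + ds^2)/s^2, i.e. B times the
Poincare upper half-plane metric, which has constant Gaussian curvature -1.
Scaling a 2D metric by a constant c divides the Gaussian curvature by c,
so K = -1/B = -1/(10) = -0.1000 everywhere (the point (m, s) = (1, 1) is irrelevant:
the curvature is constant).
The requested Gaussian curvature is K = -0.1000.

-0.1000


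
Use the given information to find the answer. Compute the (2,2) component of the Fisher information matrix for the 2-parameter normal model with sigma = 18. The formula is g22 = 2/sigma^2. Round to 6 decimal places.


For the 2-parameter normal family, the Fisher metric has:
  g11 = 1/sigma^2, g22 = 2/sigma^2.
sigma = 18, sigma^2 = 324.
g22 = 0.006173

0.006173


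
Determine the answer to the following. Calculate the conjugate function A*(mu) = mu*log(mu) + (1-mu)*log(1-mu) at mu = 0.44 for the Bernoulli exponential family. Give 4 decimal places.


Legendre transform for Bernoulli:
A*(mu) = mu*log(mu) + (1-mu)*log(1-mu).
mu = 0.44, 1-mu = 0.56.
mu*log(mu) = 0.44*log(0.44) = -0.361231.
(1-mu)*log(1-mu) = 0.56*log(0.56) = -0.324698.
A* = -0.361231 + -0.324698 = -0.6859

-0.6859


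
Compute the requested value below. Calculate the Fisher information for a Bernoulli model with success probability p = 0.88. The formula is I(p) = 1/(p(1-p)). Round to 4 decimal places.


For Bernoulli(p), Fisher information is I(p) = 1/(p*(1-p)).
p = 0.88, 1-p = 0.12.
p*(1-p) = 0.1056.
I(p) = 1/0.1056 = 9.4697

9.4697


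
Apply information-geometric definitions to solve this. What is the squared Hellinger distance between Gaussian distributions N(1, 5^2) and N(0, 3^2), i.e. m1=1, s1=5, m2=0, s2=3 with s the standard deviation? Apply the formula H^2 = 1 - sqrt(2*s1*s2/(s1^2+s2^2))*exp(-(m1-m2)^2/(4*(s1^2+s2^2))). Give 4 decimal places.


Squared Hellinger distance for Gaussians:
H^2 = 1 - sqrt(2*s1*s2/(s1^2+s2^2)) * exp(-(m1-m2)^2/(4*(s1^2+s2^2))).
s1^2 = 25, s2^2 = 9, s1^2+s2^2 = 34.
sqrt(2*5*3/(34)) = 0.939336.
(m1-m2)^2 = (1)^2 = 1.
exp(-1/(4*34)) = exp(-0.007353) = 0.992674.
H^2 = 1 - 0.939336*0.992674 = 0.0675

0.0675


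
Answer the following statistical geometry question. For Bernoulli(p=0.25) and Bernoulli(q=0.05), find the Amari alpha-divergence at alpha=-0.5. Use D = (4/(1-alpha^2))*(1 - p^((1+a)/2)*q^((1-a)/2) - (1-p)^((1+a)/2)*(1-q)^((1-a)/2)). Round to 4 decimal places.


Amari alpha-divergence:
D = (4/(1-alpha^2))*(1 - p^((1+a)/2)*q^((1-a)/2) - (1-p)^((1+a)/2)*(1-q)^((1-a)/2)).
alpha = -0.5, p = 0.25, q = 0.05.
e1 = (1+alpha)/2 = 0.25, e2 = (1-alpha)/2 = 0.75.
t1 = p^e1 * q^e2 = 0.25^0.25 * 0.05^0.75 = 0.074767.
t2 = (1-p)^e1 * (1-q)^e2 = 0.75^0.25 * 0.95^0.75 = 0.895484.
4/(1-alpha^2) = 5.333333.
D = 5.333333*(1 - 0.074767 - 0.895484) = 0.1587

0.1587


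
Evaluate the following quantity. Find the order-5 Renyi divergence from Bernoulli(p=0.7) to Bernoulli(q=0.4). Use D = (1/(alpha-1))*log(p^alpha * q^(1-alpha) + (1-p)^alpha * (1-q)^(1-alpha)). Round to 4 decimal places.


Renyi divergence of order alpha between Bernoulli distributions:
D = (1/(alpha-1))*log(p^alpha * q^(1-alpha) + (1-p)^alpha * (1-q)^(1-alpha)).
alpha = 5, p = 0.7, q = 0.4.
p^alpha * q^(1-alpha) = 0.7^5 * 0.4^-4 = 6.565234.
(1-p)^alpha * (1-q)^(1-alpha) = 0.3^5 * 0.6^-4 = 0.01875.
sum = 6.565234 + 0.01875 = 6.583984.
D = (1/4)*log(6.583984) = 0.4712

0.4712


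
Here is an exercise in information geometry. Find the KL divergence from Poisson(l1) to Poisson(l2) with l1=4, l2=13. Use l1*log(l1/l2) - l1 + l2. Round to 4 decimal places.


KL divergence for Poisson:
KL = l1*log(l1/l2) - l1 + l2.
l1 = 4, l2 = 13.
log(4/13) = -1.178655.
l1*log(l1/l2) = 4 * -1.178655 = -4.71462.
KL = -4.71462 - 4 + 13 = 4.2854

4.2854


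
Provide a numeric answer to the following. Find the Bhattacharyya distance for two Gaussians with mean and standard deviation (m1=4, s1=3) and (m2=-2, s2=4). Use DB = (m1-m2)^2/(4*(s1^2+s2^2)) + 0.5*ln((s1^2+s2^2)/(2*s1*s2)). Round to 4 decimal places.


Bhattacharyya distance between two Gaussians:
DB = (m1-m2)^2/(4*(s1^2+s2^2)) + (1/2)*ln((s1^2+s2^2)/(2*s1*s2)).
(m1-m2)^2 = (6)^2 = 36.
s1^2+s2^2 = 9 + 16 = 25.
term1 = 36/100 = 0.36.
term2 = 0.5*ln(25/24.0) = 0.020411.
DB = 0.36 + 0.020411 = 0.3804

0.3804


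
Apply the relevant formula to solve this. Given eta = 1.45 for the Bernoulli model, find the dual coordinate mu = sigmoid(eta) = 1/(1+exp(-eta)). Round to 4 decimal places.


Dual coordinate (expectation parameter) for Bernoulli:
mu = 1/(1+exp(-eta)).
eta = 1.45.
exp(-eta) = exp(-1.45) = 0.23457.
mu = 1/(1+0.23457) = 0.8100

0.8100
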